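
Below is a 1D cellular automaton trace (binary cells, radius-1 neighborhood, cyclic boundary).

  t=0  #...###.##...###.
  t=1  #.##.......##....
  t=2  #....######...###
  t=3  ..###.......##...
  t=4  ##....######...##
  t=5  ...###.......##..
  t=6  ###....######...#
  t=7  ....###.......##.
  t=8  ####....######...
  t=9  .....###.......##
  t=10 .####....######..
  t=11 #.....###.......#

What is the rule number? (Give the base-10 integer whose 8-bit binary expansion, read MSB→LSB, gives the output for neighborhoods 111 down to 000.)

7

  ### -> .   bit 7 = 0  t=0,i=5
  ##. -> .   bit 6 = 0  t=0,i=6
  #.# -> .   bit 5 = 0  t=0,i=7
  #.. -> .   bit 4 = 0  t=0,i=1
  .## -> .   bit 3 = 0  t=0,i=4
  .#. -> #   bit 2 = 1  t=0,i=0
  ..# -> #   bit 1 = 1  t=0,i=3
  ... -> #   bit 0 = 1  t=0,i=2
  bits 00000111 = 7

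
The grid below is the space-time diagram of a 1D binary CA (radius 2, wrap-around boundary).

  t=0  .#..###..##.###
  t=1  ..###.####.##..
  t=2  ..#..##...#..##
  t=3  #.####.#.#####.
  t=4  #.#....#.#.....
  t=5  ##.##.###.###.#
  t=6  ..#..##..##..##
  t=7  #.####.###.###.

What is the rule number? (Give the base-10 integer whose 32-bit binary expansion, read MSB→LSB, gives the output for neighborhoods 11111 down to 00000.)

  #####|.  b31=0 t=3,i=11
  ####.|.  b30=0 t=1,i=8
  ###.#|.  b29=0 t=0,i=14
  ###..|#  b28=1 t=0,i=6
  ##.##|#  b27=1 t=0,i=11
  ##.#.|.  b26=0 t=0,i=0
  ##..#|#  b25=1 t=0,i=7
  ##...|#  b24=1 t=1,i=13
  #.###|#  b23=1 t=0,i=12
  #.##.|.  b22=0 t=1,i=11
  #.#.#|#  b21=1 t=3,i=0
  #.#..|.  b20=0 t=0,i=1
  #..##|#  b19=1 t=0,i=3
  #..#.|.  b18=0 t=2,i=1
  #...#|.  b17=0 t=2,i=8
  #....|#  b16=1 t=1,i=14
  .####|.  b15=0 t=1,i=7
  .###.|.  b14=0 t=0,i=5
  .##.#|.  b13=0 t=0,i=10
  .##..|.  b12=0 t=1,i=12
  .#.##|.  b11=0 t=3,i=1
  .#.#.|#  b10=1 t=4,i=1
  .#..#|#  b9=1 t=0,i=2
  .#...|#  b8=1 t=4,i=3
  ..###|#  b7=1 t=0,i=4
  ..##.|#  b6=1 t=0,i=9
  ..#.#|#  b5=1 t=4,i=0
  ..#..|#  b4=1 t=2,i=2
  ...##|.  b3=0 t=1,i=1
  ...#.|#  b2=1 t=2,i=9
  ....#|.  b1=0 t=1,i=0
  .....|#  b0=1 t=4,i=12
  bits 00011011101010010000011111110101 = 464062453

464062453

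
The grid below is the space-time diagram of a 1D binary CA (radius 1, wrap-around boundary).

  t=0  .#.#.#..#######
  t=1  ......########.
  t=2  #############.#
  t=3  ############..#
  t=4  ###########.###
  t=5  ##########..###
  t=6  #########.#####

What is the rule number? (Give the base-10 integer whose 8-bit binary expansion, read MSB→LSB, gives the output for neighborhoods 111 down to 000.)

  nb ###: next=#  (t=0,i=9, bit7=1)
  nb ##.: next=.  (t=0,i=14, bit6=0)
  nb #.#: next=.  (t=0,i=0, bit5=0)
  nb #..: next=#  (t=0,i=6, bit4=1)
  nb .##: next=#  (t=0,i=8, bit3=1)
  nb .#.: next=.  (t=0,i=1, bit2=0)
  nb ..#: next=#  (t=0,i=7, bit1=1)
  nb ...: next=#  (t=1,i=0, bit0=1)
  bits 10011011 = 155

155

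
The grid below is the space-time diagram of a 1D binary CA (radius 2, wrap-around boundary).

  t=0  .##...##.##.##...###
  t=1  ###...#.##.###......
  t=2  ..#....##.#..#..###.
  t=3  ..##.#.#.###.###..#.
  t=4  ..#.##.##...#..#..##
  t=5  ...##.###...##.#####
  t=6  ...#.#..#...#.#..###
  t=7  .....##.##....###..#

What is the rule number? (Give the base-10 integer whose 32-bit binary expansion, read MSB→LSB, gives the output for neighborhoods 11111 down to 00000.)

3698858835

  [31] ##### => #  t=5,i=17
  [30] ####. => #  t=5,i=18
  [29] ###.# => .  t=0,i=19
  [28] ###.. => #  t=1,i=2
  [27] ##.## => #  t=0,i=0
  [26] ##.#. => #  t=2,i=9
  [25] ##..# => .  t=3,i=16
  [24] ##... => .  t=0,i=3
  [23] #.### => .  t=1,i=11
  [22] #.##. => #  t=0,i=1
  [21] #.#.# => #  t=3,i=5
  [20] #.#.. => #  t=2,i=10
  [19] #..## => #  t=2,i=15
  [18] #..#. => .  t=2,i=12
  [17] #...# => .  t=0,i=4
  [16] #.... => .  t=1,i=15
  [15] .#### => .  t=5,i=16
  [14] .###. => .  t=0,i=18
  [13] .##.# => .  t=0,i=7
  [12] .##.. => #  t=0,i=2
  [11] .#.## => #  t=1,i=7
  [10] .#.#. => .  t=3,i=6
  [9] .#..# => #  t=2,i=11
  [8] .#... => #  t=2,i=3
  [7] ..### => .  t=0,i=17
  [6] ..##. => #  t=0,i=6
  [5] ..#.# => .  t=1,i=6
  [4] ..#.. => #  t=2,i=2
  [3] ...## => .  t=0,i=5
  [2] ...#. => .  t=1,i=5
  [1] ....# => #  t=1,i=18
  [0] ..... => #  t=1,i=16
  bits 11011100011110000001101101010011 = 3698858835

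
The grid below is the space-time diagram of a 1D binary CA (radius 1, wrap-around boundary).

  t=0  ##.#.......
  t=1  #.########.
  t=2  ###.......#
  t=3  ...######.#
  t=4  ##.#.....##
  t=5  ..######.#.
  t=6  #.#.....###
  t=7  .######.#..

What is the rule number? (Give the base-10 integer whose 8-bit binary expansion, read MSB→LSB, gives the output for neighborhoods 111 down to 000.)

61

  ### -> .   bit 7 = 0  t=1,i=3
  ##. -> .   bit 6 = 0  t=0,i=1
  #.# -> #   bit 5 = 1  t=0,i=2
  #.. -> #   bit 4 = 1  t=0,i=4
  .## -> #   bit 3 = 1  t=0,i=0
  .#. -> #   bit 2 = 1  t=0,i=3
  ..# -> .   bit 1 = 0  t=0,i=10
  ... -> #   bit 0 = 1  t=0,i=5
  bits 00111101 = 61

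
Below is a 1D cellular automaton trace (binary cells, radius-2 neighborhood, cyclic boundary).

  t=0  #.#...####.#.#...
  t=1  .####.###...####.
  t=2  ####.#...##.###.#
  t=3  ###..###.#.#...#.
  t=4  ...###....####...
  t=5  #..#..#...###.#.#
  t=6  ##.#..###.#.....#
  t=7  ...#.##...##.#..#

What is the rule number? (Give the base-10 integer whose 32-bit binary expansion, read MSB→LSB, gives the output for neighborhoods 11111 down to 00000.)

  nb #####: next=#  (t=2,i=1, bit31=1)
  nb ####.: next=#  (t=0,i=8, bit30=1)
  nb ###.#: next=.  (t=0,i=9, bit29=0)
  nb ###..: next=.  (t=1,i=8, bit28=0)
  nb ##.##: next=#  (t=1,i=5, bit27=1)
  nb ##.#.: next=.  (t=0,i=10, bit26=0)
  nb ##..#: next=#  (t=1,i=16, bit25=1)
  nb ##...: next=#  (t=1,i=9, bit24=1)
  nb #.###: next=.  (t=1,i=6, bit23=0)
  nb #.##.: next=#  (t=5,i=16, bit22=1)
  nb #.#.#: next=.  (t=0,i=11, bit21=0)
  nb #.#..: next=#  (t=0,i=2, bit20=1)
  nb #..##: next=#  (t=1,i=0, bit19=1)
  nb #..#.: next=.  (t=5,i=2, bit18=0)
  nb #...#: next=#  (t=0,i=4, bit17=1)
  nb #....: next=.  (t=4,i=7, bit16=0)
  nb .####: next=#  (t=0,i=7, bit15=1)
  nb .###.: next=.  (t=1,i=7, bit14=0)
  nb .##.#: next=.  (t=2,i=10, bit13=0)
  nb .##..: next=#  (t=5,i=0, bit12=1)
  nb .#.##: next=.  (t=3,i=16, bit11=0)
  nb .#.#.: next=#  (t=0,i=1, bit10=1)
  nb .#..#: next=.  (t=5,i=4, bit9=0)
  nb .#...: next=#  (t=0,i=3, bit8=1)
  nb ..###: next=#  (t=0,i=6, bit7=1)
  nb ..##.: next=#  (t=2,i=9, bit6=1)
  nb ..#.#: next=.  (t=0,i=0, bit5=0)
  nb ..#..: next=#  (t=5,i=3, bit4=1)
  nb ...##: next=.  (t=0,i=5, bit3=0)
  nb ...#.: next=.  (t=0,i=16, bit2=0)
  nb ....#: next=.  (t=4,i=1, bit1=0)
  nb .....: next=#  (t=4,i=0, bit0=1)
  bits 11001011010110101001010111010001 = 3411711441

3411711441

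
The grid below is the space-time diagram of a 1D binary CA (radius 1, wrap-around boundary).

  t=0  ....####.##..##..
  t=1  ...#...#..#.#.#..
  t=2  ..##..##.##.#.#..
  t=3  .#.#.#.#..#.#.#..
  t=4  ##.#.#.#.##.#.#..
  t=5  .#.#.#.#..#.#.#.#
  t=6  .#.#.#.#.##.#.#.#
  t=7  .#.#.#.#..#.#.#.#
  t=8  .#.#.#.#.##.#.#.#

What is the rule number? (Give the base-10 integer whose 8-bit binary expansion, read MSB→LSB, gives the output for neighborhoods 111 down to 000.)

70

  ###|.  b7=0 t=0,i=5
  ##.|#  b6=1 t=0,i=7
  #.#|.  b5=0 t=0,i=8
  #..|.  b4=0 t=0,i=11
  .##|.  b3=0 t=0,i=4
  .#.|#  b2=1 t=1,i=3
  ..#|#  b1=1 t=0,i=3
  ...|.  b0=0 t=0,i=0
  bits 01000110 = 70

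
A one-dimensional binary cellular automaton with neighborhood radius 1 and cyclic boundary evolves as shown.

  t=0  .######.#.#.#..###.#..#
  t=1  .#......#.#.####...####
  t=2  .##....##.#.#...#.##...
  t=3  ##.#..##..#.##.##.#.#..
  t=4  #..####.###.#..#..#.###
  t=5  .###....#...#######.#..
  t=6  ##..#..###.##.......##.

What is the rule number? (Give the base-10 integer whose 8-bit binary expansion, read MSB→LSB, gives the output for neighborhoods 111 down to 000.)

30

  ### -> .   bit 7 = 0  t=0,i=2
  ##. -> .   bit 6 = 0  t=0,i=6
  #.# -> .   bit 5 = 0  t=0,i=0
  #.. -> #   bit 4 = 1  t=0,i=13
  .## -> #   bit 3 = 1  t=0,i=1
  .#. -> #   bit 2 = 1  t=0,i=8
  ..# -> #   bit 1 = 1  t=0,i=14
  ... -> .   bit 0 = 0  t=1,i=3
  bits 00011110 = 30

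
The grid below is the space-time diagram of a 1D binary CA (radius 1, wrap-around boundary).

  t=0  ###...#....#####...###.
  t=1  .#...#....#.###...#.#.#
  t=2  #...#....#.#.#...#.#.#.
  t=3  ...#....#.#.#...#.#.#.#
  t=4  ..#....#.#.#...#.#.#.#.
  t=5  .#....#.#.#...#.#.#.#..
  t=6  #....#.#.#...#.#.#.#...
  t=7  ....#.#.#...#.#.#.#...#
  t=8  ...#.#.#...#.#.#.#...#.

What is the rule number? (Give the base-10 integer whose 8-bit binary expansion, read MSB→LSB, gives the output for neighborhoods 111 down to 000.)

  ### -> #   bit 7 = 1  t=0,i=1
  ##. -> .   bit 6 = 0  t=0,i=2
  #.# -> #   bit 5 = 1  t=0,i=22
  #.. -> .   bit 4 = 0  t=0,i=3
  .## -> .   bit 3 = 0  t=0,i=0
  .#. -> .   bit 2 = 0  t=0,i=6
  ..# -> #   bit 1 = 1  t=0,i=5
  ... -> .   bit 0 = 0  t=0,i=4
  bits 10100010 = 162

162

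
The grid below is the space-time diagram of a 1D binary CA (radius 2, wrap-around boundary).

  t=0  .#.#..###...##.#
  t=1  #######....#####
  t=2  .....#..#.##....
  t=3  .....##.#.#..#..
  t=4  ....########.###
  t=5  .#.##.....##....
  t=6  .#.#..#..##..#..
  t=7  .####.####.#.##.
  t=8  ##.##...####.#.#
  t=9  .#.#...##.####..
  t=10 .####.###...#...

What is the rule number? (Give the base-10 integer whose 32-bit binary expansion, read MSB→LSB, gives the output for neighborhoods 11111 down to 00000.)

1719216120

  nb #####: next=.  (t=1,i=0, bit31=0)
  nb ####.: next=#  (t=1,i=5, bit30=1)
  nb ###.#: next=#  (t=4,i=11, bit29=1)
  nb ###..: next=.  (t=0,i=8, bit28=0)
  nb ##.##: next=.  (t=4,i=12, bit27=0)
  nb ##.#.: next=#  (t=0,i=14, bit26=1)
  nb ##..#: next=#  (t=6,i=11, bit25=1)
  nb ##...: next=.  (t=0,i=9, bit24=0)
  nb #.###: next=.  (t=4,i=13, bit23=0)
  nb #.##.: next=#  (t=2,i=10, bit22=1)
  nb #.#.#: next=#  (t=0,i=1, bit21=1)
  nb #.#..: next=#  (t=0,i=3, bit20=1)
  nb #..##: next=#  (t=0,i=5, bit19=1)
  nb #..#.: next=.  (t=2,i=7, bit18=0)
  nb #...#: next=.  (t=0,i=10, bit17=0)
  nb #....: next=#  (t=1,i=8, bit16=1)
  nb .####: next=.  (t=1,i=12, bit15=0)
  nb .###.: next=.  (t=0,i=7, bit14=0)
  nb .##.#: next=#  (t=0,i=13, bit13=1)
  nb .##..: next=.  (t=2,i=11, bit12=0)
  nb .#.##: next=.  (t=2,i=9, bit11=0)
  nb .#.#.: next=#  (t=0,i=0, bit10=1)
  nb .#..#: next=#  (t=0,i=4, bit9=1)
  nb .#...: next=#  (t=3,i=14, bit8=1)
  nb ..###: next=#  (t=0,i=6, bit7=1)
  nb ..##.: next=#  (t=0,i=12, bit6=1)
  nb ..#.#: next=#  (t=2,i=8, bit5=1)
  nb ..#..: next=#  (t=2,i=5, bit4=1)
  nb ...##: next=#  (t=0,i=11, bit3=1)
  nb ...#.: next=.  (t=2,i=4, bit2=0)
  nb ....#: next=.  (t=1,i=9, bit1=0)
  nb .....: next=.  (t=2,i=0, bit0=0)
  bits 01100110011110010010011111111000 = 1719216120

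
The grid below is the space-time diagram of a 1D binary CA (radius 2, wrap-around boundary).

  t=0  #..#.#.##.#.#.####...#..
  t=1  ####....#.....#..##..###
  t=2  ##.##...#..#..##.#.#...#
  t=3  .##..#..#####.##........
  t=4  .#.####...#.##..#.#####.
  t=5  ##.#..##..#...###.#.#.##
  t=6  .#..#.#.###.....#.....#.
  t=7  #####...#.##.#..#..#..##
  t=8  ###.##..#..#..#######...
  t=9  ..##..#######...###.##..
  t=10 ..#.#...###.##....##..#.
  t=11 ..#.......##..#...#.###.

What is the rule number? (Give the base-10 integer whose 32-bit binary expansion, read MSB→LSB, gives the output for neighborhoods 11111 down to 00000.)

3145998961

  nb #####: next=#  (t=1,i=0, bit31=1)
  nb ####.: next=.  (t=0,i=16, bit30=0)
  nb ###.#: next=#  (t=2,i=1, bit29=1)
  nb ###..: next=#  (t=0,i=17, bit28=1)
  nb ##.##: next=#  (t=2,i=2, bit27=1)
  nb ##.#.: next=.  (t=0,i=9, bit26=0)
  nb ##..#: next=#  (t=1,i=19, bit25=1)
  nb ##...: next=#  (t=0,i=18, bit24=1)
  nb #.###: next=#  (t=0,i=14, bit23=1)
  nb #.##.: next=.  (t=0,i=7, bit22=0)
  nb #.#.#: next=.  (t=0,i=5, bit21=0)
  nb #.#..: next=.  (t=2,i=19, bit20=0)
  nb #..##: next=.  (t=1,i=16, bit19=0)
  nb #..#.: next=#  (t=0,i=2, bit18=1)
  nb #...#: next=.  (t=0,i=19, bit17=0)
  nb #....: next=.  (t=1,i=5, bit16=0)
  nb .####: next=.  (t=0,i=15, bit15=0)
  nb .###.: next=.  (t=2,i=0, bit14=0)
  nb .##.#: next=#  (t=0,i=8, bit13=1)
  nb .##..: next=.  (t=1,i=18, bit12=0)
  nb .#.##: next=.  (t=0,i=6, bit11=0)
  nb .#.#.: next=.  (t=0,i=4, bit10=0)
  nb .#..#: next=#  (t=0,i=1, bit9=1)
  nb .#...: next=.  (t=1,i=9, bit8=0)
  nb ..###: next=.  (t=1,i=21, bit7=0)
  nb ..##.: next=#  (t=1,i=17, bit6=1)
  nb ..#.#: next=#  (t=0,i=3, bit5=1)
  nb ..#..: next=#  (t=0,i=0, bit4=1)
  nb ...##: next=.  (t=2,i=22, bit3=0)
  nb ...#.: next=.  (t=0,i=20, bit2=0)
  nb ....#: next=.  (t=1,i=6, bit1=0)
  nb .....: next=#  (t=1,i=11, bit0=1)
  bits 10111011100001000010001001110001 = 3145998961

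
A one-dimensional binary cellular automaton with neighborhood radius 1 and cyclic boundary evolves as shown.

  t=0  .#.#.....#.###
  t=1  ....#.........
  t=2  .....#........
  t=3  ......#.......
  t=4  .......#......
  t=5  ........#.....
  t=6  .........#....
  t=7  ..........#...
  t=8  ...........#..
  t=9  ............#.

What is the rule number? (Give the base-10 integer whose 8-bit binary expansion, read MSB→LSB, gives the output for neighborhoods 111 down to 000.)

  nb ###: next=.  (t=0,i=12, bit7=0)
  nb ##.: next=.  (t=0,i=13, bit6=0)
  nb #.#: next=.  (t=0,i=0, bit5=0)
  nb #..: next=#  (t=0,i=4, bit4=1)
  nb .##: next=.  (t=0,i=11, bit3=0)
  nb .#.: next=.  (t=0,i=1, bit2=0)
  nb ..#: next=.  (t=0,i=8, bit1=0)
  nb ...: next=.  (t=0,i=5, bit0=0)
  bits 00010000 = 16

16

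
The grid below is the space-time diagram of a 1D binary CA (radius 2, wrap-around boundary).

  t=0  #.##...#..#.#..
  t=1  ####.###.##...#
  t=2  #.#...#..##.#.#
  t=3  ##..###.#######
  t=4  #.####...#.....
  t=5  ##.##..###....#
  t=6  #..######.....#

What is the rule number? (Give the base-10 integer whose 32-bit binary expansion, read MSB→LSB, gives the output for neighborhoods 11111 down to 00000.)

1181677812

  [31] ##### => .  t=1,i=1
  [30] ####. => #  t=1,i=2
  [29] ###.# => .  t=1,i=3
  [28] ###.. => .  t=3,i=1
  [27] ##.## => .  t=1,i=4
  [26] ##.#. => #  t=2,i=1
  [25] ##..# => #  t=3,i=2
  [24] ##... => .  t=0,i=4
  [23] #.### => .  t=1,i=5
  [22] #.##. => #  t=0,i=2
  [21] #.#.# => #  t=2,i=12
  [20] #.#.. => .  t=0,i=12
  [19] #..## => #  t=2,i=8
  [18] #..#. => #  t=0,i=9
  [17] #...# => #  t=0,i=5
  [16] #.... => .  t=4,i=11
  [15] .#### => #  t=1,i=0
  [14] .###. => #  t=1,i=6
  [13] .##.# => #  t=2,i=0
  [12] .##.. => #  t=0,i=3
  [11] .#.## => #  t=0,i=1
  [10] .#.#. => .  t=0,i=11
  [9] .#..# => .  t=0,i=8
  [8] .#... => .  t=2,i=3
  [7] ..### => #  t=1,i=14
  [6] ..##. => #  t=2,i=9
  [5] ..#.# => #  t=0,i=0
  [4] ..#.. => #  t=0,i=7
  [3] ...## => .  t=1,i=13
  [2] ...#. => #  t=0,i=6
  [1] ....# => .  t=4,i=13
  [0] ..... => .  t=4,i=12
  bits 01000110011011101111100011110100 = 1181677812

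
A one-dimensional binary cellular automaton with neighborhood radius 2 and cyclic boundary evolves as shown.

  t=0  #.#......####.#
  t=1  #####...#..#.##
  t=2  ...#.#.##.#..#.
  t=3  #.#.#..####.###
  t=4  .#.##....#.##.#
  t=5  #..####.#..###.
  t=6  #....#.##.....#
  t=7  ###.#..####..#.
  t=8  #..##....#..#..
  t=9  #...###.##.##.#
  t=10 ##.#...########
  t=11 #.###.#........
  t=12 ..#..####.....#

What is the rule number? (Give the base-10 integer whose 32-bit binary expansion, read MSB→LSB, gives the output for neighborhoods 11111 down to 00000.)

  ##### -> .   bit 31 = 0  t=1,i=0
  ####. -> #   bit 30 = 1  t=0,i=11
  ###.# -> .   bit 29 = 0  t=0,i=12
  ###.. -> .   bit 28 = 0  t=1,i=4
  ##.## -> #   bit 27 = 1  t=0,i=13
  ##.#. -> #   bit 26 = 1  t=0,i=1
  ##..# -> .   bit 25 = 0  t=7,i=11
  ##... -> #   bit 24 = 1  t=1,i=5
  #.### -> #   bit 23 = 1  t=1,i=13
  #.##. -> #   bit 22 = 1  t=0,i=14
  #.#.# -> .   bit 21 = 0  t=2,i=5
  #.#.. -> #   bit 20 = 1  t=0,i=2
  #..## -> .   bit 19 = 0  t=3,i=6
  #..#. -> #   bit 18 = 1  t=1,i=10
  #...# -> .   bit 17 = 0  t=1,i=6
  #.... -> #   bit 16 = 1  t=0,i=4
  .#### -> .   bit 15 = 0  t=0,i=10
  .###. -> .   bit 14 = 0  t=5,i=12
  .##.# -> #   bit 13 = 1  t=0,i=0
  .##.. -> #   bit 12 = 1  t=4,i=4
  .#.## -> .   bit 11 = 0  t=1,i=12
  .#.#. -> #   bit 10 = 1  t=2,i=4
  .#..# -> .   bit 9 = 0  t=1,i=9
  .#... -> #   bit 8 = 1  t=0,i=3
  ..### -> .   bit 7 = 0  t=0,i=9
  ..##. -> .   bit 6 = 0  t=6,i=14
  ..#.# -> .   bit 5 = 0  t=1,i=11
  ..#.. -> #   bit 4 = 1  t=1,i=8
  ...## -> #   bit 3 = 1  t=0,i=8
  ...#. -> #   bit 2 = 1  t=1,i=7
  ....# -> .   bit 1 = 0  t=0,i=7
  ..... -> .   bit 0 = 0  t=0,i=5
  bits 01001101110101010011010100011100 = 1305818396

1305818396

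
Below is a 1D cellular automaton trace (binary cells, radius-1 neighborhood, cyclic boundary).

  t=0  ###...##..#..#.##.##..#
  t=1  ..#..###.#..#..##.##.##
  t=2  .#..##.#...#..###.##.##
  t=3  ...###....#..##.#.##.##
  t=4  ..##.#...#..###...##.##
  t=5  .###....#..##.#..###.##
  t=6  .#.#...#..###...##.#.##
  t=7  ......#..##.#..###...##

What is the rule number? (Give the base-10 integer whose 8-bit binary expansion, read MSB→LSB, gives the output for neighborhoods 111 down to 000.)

  ### -> .   bit 7 = 0  t=0,i=0
  ##. -> #   bit 6 = 1  t=0,i=2
  #.# -> .   bit 5 = 0  t=0,i=14
  #.. -> .   bit 4 = 0  t=0,i=3
  .## -> #   bit 3 = 1  t=0,i=6
  .#. -> .   bit 2 = 0  t=0,i=10
  ..# -> #   bit 1 = 1  t=0,i=5
  ... -> .   bit 0 = 0  t=0,i=4
  bits 01001010 = 74

74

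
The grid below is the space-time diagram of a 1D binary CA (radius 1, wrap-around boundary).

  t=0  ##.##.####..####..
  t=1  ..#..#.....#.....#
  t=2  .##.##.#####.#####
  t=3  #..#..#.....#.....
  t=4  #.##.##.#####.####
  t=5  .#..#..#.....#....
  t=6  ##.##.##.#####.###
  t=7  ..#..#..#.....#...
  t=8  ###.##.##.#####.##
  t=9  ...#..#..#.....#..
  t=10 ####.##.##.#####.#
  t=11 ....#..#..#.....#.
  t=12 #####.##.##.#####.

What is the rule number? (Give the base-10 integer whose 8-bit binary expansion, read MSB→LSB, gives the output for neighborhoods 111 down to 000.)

39

  ###|.  b7=0 t=0,i=7
  ##.|.  b6=0 t=0,i=1
  #.#|#  b5=1 t=0,i=2
  #..|.  b4=0 t=0,i=10
  .##|.  b3=0 t=0,i=0
  .#.|#  b2=1 t=1,i=2
  ..#|#  b1=1 t=0,i=11
  ...|#  b0=1 t=1,i=7
  bits 00100111 = 39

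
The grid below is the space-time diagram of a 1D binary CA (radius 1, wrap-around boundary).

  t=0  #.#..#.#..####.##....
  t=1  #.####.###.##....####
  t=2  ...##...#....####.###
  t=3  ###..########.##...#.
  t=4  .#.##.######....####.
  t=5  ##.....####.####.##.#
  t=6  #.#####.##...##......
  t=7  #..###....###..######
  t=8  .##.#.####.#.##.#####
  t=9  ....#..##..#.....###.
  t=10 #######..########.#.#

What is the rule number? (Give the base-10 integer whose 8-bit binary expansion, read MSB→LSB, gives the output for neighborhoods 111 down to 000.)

151

  ### -> #   bit 7 = 1  t=0,i=11
  ##. -> .   bit 6 = 0  t=0,i=13
  #.# -> .   bit 5 = 0  t=0,i=1
  #.. -> #   bit 4 = 1  t=0,i=3
  .## -> .   bit 3 = 0  t=0,i=10
  .#. -> #   bit 2 = 1  t=0,i=0
  ..# -> #   bit 1 = 1  t=0,i=4
  ... -> #   bit 0 = 1  t=0,i=18
  bits 10010111 = 151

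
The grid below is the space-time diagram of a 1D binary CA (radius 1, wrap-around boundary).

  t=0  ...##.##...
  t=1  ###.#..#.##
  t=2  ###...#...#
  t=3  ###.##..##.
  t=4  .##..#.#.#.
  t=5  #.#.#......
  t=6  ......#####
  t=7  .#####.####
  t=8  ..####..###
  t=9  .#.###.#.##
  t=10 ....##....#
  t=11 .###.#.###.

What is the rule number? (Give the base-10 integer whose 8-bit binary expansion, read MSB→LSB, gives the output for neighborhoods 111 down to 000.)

  ###|#  b7=1 t=1,i=0
  ##.|#  b6=1 t=0,i=4
  #.#|.  b5=0 t=0,i=5
  #..|.  b4=0 t=0,i=8
  .##|.  b3=0 t=0,i=3
  .#.|.  b2=0 t=1,i=4
  ..#|#  b1=1 t=0,i=2
  ...|#  b0=1 t=0,i=0
  bits 11000011 = 195

195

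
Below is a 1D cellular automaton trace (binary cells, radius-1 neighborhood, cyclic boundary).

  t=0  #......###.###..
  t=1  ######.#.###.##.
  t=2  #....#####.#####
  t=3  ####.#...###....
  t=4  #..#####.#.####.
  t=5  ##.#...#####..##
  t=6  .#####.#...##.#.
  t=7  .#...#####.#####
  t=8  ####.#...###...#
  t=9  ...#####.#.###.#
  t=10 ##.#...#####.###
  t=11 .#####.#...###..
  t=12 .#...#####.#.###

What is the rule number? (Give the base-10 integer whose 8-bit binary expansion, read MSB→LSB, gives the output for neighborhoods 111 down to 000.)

125

  ###|.  b7=0 t=0,i=8
  ##.|#  b6=1 t=0,i=9
  #.#|#  b5=1 t=0,i=10
  #..|#  b4=1 t=0,i=1
  .##|#  b3=1 t=0,i=7
  .#.|#  b2=1 t=0,i=0
  ..#|.  b1=0 t=0,i=6
  ...|#  b0=1 t=0,i=2
  bits 01111101 = 125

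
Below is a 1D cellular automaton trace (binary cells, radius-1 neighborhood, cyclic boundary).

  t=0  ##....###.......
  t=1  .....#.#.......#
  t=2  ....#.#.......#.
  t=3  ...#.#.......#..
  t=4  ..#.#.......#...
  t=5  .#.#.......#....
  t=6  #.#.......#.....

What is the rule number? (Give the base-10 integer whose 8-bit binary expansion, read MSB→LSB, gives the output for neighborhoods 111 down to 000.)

  nb ###: next=#  (t=0,i=7, bit7=1)
  nb ##.: next=.  (t=0,i=1, bit6=0)
  nb #.#: next=#  (t=1,i=6, bit5=1)
  nb #..: next=.  (t=0,i=2, bit4=0)
  nb .##: next=.  (t=0,i=0, bit3=0)
  nb .#.: next=.  (t=1,i=5, bit2=0)
  nb ..#: next=#  (t=0,i=5, bit1=1)
  nb ...: next=.  (t=0,i=3, bit0=0)
  bits 10100010 = 162

162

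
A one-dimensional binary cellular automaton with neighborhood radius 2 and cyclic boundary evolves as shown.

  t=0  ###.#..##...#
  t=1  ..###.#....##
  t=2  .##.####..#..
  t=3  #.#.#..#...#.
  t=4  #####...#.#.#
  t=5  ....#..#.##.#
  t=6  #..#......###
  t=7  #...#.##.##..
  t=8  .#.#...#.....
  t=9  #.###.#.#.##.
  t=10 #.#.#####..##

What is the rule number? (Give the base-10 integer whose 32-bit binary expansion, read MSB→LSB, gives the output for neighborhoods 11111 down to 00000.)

884483469

  [31] ##### => .  t=4,i=1
  [30] ####. => .  t=0,i=1
  [29] ###.# => #  t=0,i=2
  [28] ###.. => #  t=2,i=7
  [27] ##.## => .  t=2,i=3
  [26] ##.#. => #  t=0,i=3
  [25] ##..# => .  t=1,i=0
  [24] ##... => .  t=0,i=9
  [23] #.### => #  t=2,i=4
  [22] #.##. => .  t=5,i=9
  [21] #.#.# => #  t=3,i=0
  [20] #.#.. => #  t=0,i=4
  [19] #..## => #  t=0,i=6
  [18] #..#. => .  t=2,i=9
  [17] #...# => .  t=0,i=10
  [16] #.... => .  t=1,i=8
  [15] .#### => .  t=0,i=0
  [14] .###. => .  t=1,i=3
  [13] .##.# => #  t=2,i=2
  [12] .##.. => .  t=0,i=8
  [11] .#.## => .  t=4,i=11
  [10] .#.#. => #  t=3,i=1
  [9] .#..# => .  t=0,i=5
  [8] .#... => #  t=1,i=7
  [7] ..### => #  t=0,i=12
  [6] ..##. => .  t=0,i=7
  [5] ..#.# => .  t=3,i=11
  [4] ..#.. => .  t=2,i=10
  [3] ...## => #  t=0,i=11
  [2] ...#. => #  t=3,i=10
  [1] ....# => .  t=1,i=9
  [0] ..... => #  t=6,i=6
  bits 00110100101110000010010110001101 = 884483469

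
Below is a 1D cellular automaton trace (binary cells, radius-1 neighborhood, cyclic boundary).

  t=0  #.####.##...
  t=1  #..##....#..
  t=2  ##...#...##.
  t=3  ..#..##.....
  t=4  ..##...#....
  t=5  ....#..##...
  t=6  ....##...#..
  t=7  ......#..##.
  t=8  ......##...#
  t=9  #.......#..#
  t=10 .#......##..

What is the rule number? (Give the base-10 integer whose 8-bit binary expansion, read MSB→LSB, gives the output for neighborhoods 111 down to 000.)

  [7] ### => #  t=0,i=3
  [6] ##. => .  t=0,i=5
  [5] #.# => .  t=0,i=1
  [4] #.. => #  t=0,i=9
  [3] .## => .  t=0,i=2
  [2] .#. => #  t=0,i=0
  [1] ..# => .  t=0,i=11
  [0] ... => .  t=0,i=10
  bits 10010100 = 148

148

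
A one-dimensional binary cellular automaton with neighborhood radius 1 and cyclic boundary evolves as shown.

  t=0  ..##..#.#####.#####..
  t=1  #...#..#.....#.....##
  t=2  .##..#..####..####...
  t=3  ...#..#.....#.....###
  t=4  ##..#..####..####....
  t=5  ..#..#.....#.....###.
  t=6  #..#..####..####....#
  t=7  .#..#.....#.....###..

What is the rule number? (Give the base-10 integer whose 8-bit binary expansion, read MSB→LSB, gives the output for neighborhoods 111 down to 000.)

  ###|.  b7=0 t=0,i=9
  ##.|.  b6=0 t=0,i=3
  #.#|#  b5=1 t=0,i=7
  #..|#  b4=1 t=0,i=4
  .##|.  b3=0 t=0,i=2
  .#.|.  b2=0 t=0,i=6
  ..#|.  b1=0 t=0,i=1
  ...|#  b0=1 t=0,i=0
  bits 00110001 = 49

49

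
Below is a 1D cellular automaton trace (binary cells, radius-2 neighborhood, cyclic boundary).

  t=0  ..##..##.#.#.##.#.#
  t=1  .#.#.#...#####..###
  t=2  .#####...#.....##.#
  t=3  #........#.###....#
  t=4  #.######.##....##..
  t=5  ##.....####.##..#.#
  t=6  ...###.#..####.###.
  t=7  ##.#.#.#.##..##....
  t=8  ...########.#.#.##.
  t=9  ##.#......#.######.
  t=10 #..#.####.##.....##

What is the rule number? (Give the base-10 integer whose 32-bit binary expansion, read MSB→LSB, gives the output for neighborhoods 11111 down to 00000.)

  [31] ##### => .  t=1,i=11
  [30] ####. => .  t=1,i=12
  [29] ###.# => #  t=1,i=18
  [28] ###.. => .  t=1,i=13
  [27] ##.## => #  t=4,i=8
  [26] ##.#. => .  t=0,i=8
  [25] ##..# => .  t=0,i=4
  [24] ##... => .  t=2,i=6
  [23] #.### => .  t=2,i=1
  [22] #.##. => #  t=0,i=13
  [21] #.#.# => #  t=0,i=9
  [20] #.#.. => #  t=0,i=18
  [19] #..## => #  t=0,i=1
  [18] #..#. => #  t=4,i=18
  [17] #...# => .  t=1,i=7
  [16] #.... => #  t=2,i=11
  [15] .#### => .  t=1,i=10
  [14] .###. => .  t=1,i=17
  [13] .##.# => .  t=0,i=7
  [12] .##.. => #  t=0,i=3
  [11] .#.## => #  t=0,i=12
  [10] .#.#. => #  t=0,i=10
  [9] .#..# => .  t=0,i=0
  [8] .#... => .  t=1,i=6
  [7] ..### => #  t=1,i=9
  [6] ..##. => .  t=0,i=2
  [5] ..#.# => #  t=3,i=9
  [4] ..#.. => #  t=2,i=9
  [3] ...## => .  t=1,i=8
  [2] ...#. => .  t=2,i=8
  [1] ....# => #  t=2,i=13
  [0] ..... => #  t=2,i=12
  bits 00101000011111010001110010110011 = 679287987

679287987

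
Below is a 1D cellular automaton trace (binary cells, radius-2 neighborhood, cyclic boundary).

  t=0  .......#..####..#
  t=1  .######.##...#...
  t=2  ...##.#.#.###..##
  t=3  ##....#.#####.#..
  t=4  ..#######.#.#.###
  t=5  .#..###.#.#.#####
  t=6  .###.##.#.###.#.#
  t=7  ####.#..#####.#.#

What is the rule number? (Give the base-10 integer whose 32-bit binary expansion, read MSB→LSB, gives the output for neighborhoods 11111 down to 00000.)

  nb #####: next=#  (t=1,i=3, bit31=1)
  nb ####.: next=.  (t=0,i=12, bit30=0)
  nb ###.#: next=#  (t=1,i=6, bit29=1)
  nb ###..: next=#  (t=0,i=13, bit28=1)
  nb ##.##: next=.  (t=1,i=7, bit27=0)
  nb ##.#.: next=.  (t=2,i=5, bit26=0)
  nb ##..#: next=.  (t=0,i=14, bit25=0)
  nb ##...: next=#  (t=1,i=10, bit24=1)
  nb #.###: next=#  (t=2,i=10, bit23=1)
  nb #.##.: next=#  (t=1,i=8, bit22=1)
  nb #.#.#: next=#  (t=2,i=6, bit21=1)
  nb #.#..: next=#  (t=3,i=14, bit20=1)
  nb #..##: next=#  (t=0,i=9, bit19=1)
  nb #..#.: next=.  (t=0,i=15, bit18=0)
  nb #...#: next=#  (t=1,i=11, bit17=1)
  nb #....: next=#  (t=0,i=1, bit16=1)
  nb .####: next=.  (t=0,i=11, bit15=0)
  nb .###.: next=#  (t=2,i=11, bit14=1)
  nb .##.#: next=.  (t=2,i=4, bit13=0)
  nb .##..: next=.  (t=1,i=9, bit12=0)
  nb .#.##: next=#  (t=2,i=9, bit11=1)
  nb .#.#.: next=.  (t=2,i=7, bit10=0)
  nb .#..#: next=#  (t=0,i=8, bit9=1)
  nb .#...: next=.  (t=0,i=0, bit8=0)
  nb ..###: next=.  (t=0,i=10, bit7=0)
  nb ..##.: next=.  (t=2,i=3, bit6=0)
  nb ..#.#: next=#  (t=3,i=6, bit5=1)
  nb ..#..: next=.  (t=0,i=7, bit4=0)
  nb ...##: next=.  (t=1,i=0, bit3=0)
  nb ...#.: next=#  (t=0,i=6, bit2=1)
  nb ....#: next=#  (t=0,i=5, bit1=1)
  nb .....: next=#  (t=0,i=2, bit0=1)
  bits 10110001111110110100101000100111 = 2986035751

2986035751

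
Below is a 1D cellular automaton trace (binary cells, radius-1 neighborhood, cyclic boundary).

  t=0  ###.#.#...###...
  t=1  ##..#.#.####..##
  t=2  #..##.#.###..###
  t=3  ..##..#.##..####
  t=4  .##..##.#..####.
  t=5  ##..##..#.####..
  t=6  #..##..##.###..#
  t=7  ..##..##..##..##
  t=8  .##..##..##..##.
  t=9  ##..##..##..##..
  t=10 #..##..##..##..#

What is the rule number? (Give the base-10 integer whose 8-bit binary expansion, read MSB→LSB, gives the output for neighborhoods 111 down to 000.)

  nb ###: next=#  (t=0,i=1, bit7=1)
  nb ##.: next=.  (t=0,i=2, bit6=0)
  nb #.#: next=.  (t=0,i=3, bit5=0)
  nb #..: next=.  (t=0,i=7, bit4=0)
  nb .##: next=#  (t=0,i=0, bit3=1)
  nb .#.: next=#  (t=0,i=4, bit2=1)
  nb ..#: next=#  (t=0,i=9, bit1=1)
  nb ...: next=#  (t=0,i=8, bit0=1)
  bits 10001111 = 143

143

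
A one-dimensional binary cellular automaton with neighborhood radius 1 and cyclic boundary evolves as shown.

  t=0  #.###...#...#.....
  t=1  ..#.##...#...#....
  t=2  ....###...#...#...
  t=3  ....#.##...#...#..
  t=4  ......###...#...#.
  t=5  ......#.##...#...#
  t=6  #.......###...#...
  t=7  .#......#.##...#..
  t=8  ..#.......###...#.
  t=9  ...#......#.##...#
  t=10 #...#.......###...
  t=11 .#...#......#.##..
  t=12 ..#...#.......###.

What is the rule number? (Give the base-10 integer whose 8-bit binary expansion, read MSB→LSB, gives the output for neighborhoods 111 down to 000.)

  [7] ### => .  t=0,i=3
  [6] ##. => #  t=0,i=4
  [5] #.# => .  t=0,i=1
  [4] #.. => #  t=0,i=5
  [3] .## => #  t=0,i=2
  [2] .#. => .  t=0,i=0
  [1] ..# => .  t=0,i=7
  [0] ... => .  t=0,i=6
  bits 01011000 = 88

88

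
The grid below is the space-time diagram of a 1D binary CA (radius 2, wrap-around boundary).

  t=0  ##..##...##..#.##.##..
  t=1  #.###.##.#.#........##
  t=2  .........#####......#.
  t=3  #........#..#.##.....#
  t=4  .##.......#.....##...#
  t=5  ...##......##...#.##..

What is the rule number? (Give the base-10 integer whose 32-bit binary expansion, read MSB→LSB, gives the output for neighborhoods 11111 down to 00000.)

  ##### -> .   bit 31 = 0  t=2,i=11
  ####. -> #   bit 30 = 1  t=2,i=12
  ###.# -> .   bit 29 = 0  t=1,i=0
  ###.. -> .   bit 28 = 0  t=2,i=13
  ##.## -> .   bit 27 = 0  t=0,i=17
  ##.#. -> .   bit 26 = 0  t=1,i=8
  ##..# -> #   bit 25 = 1  t=0,i=2
  ##... -> #   bit 24 = 1  t=0,i=6
  #.### -> .   bit 23 = 0  t=1,i=2
  #.##. -> .   bit 22 = 0  t=0,i=15
  #.#.# -> #   bit 21 = 1  t=1,i=9
  #.#.. -> #   bit 20 = 1  t=1,i=11
  #..## -> #   bit 19 = 1  t=0,i=3
  #..#. -> .   bit 18 = 0  t=0,i=12
  #...# -> #   bit 17 = 1  t=0,i=7
  #.... -> #   bit 16 = 1  t=1,i=13
  .#### -> .   bit 15 = 0  t=2,i=10
  .###. -> .   bit 14 = 0  t=1,i=3
  .##.# -> .   bit 13 = 0  t=0,i=16
  .##.. -> .   bit 12 = 0  t=0,i=1
  .#.## -> .   bit 11 = 0  t=0,i=14
  .#.#. -> #   bit 10 = 1  t=1,i=10
  .#..# -> #   bit 9 = 1  t=3,i=10
  .#... -> #   bit 8 = 1  t=1,i=12
  ..### -> #   bit 7 = 1  t=1,i=20
  ..##. -> #   bit 6 = 1  t=0,i=0
  ..#.# -> .   bit 5 = 0  t=0,i=13
  ..#.. -> .   bit 4 = 0  t=2,i=20
  ...## -> .   bit 3 = 0  t=0,i=8
  ...#. -> .   bit 2 = 0  t=2,i=19
  ....# -> .   bit 1 = 0  t=1,i=18
  ..... -> .   bit 0 = 0  t=1,i=14
  bits 01000011001110110000011111000000 = 1127942080

1127942080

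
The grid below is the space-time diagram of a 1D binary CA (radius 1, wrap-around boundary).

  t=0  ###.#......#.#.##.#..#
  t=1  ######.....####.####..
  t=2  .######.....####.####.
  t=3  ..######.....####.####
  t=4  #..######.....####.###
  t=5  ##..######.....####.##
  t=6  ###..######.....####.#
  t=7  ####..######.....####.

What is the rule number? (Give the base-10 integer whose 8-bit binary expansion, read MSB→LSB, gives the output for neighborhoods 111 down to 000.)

  [7] ### => #  t=0,i=0
  [6] ##. => #  t=0,i=2
  [5] #.# => #  t=0,i=3
  [4] #.. => #  t=0,i=5
  [3] .## => .  t=0,i=15
  [2] .#. => #  t=0,i=4
  [1] ..# => .  t=0,i=10
  [0] ... => .  t=0,i=6
  bits 11110100 = 244

244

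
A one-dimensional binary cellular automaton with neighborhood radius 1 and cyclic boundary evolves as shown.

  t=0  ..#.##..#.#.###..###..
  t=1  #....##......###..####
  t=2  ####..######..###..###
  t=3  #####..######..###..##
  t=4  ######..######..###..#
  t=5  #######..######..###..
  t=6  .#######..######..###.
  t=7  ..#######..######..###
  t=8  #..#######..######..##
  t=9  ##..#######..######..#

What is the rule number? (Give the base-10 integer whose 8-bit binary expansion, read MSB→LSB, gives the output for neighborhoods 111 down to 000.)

209

  [7] ### => #  t=0,i=13
  [6] ##. => #  t=0,i=5
  [5] #.# => .  t=0,i=3
  [4] #.. => #  t=0,i=6
  [3] .## => .  t=0,i=4
  [2] .#. => .  t=0,i=2
  [1] ..# => .  t=0,i=1
  [0] ... => #  t=0,i=0
  bits 11010001 = 209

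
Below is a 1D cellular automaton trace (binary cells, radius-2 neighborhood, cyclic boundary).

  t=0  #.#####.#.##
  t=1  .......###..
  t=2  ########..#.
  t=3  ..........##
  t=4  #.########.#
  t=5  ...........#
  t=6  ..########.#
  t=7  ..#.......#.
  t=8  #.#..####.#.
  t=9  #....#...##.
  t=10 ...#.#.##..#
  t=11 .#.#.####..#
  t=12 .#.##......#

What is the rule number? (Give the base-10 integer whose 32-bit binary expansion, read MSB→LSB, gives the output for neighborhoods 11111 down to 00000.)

90314939

  #####|.  b31=0 t=0,i=4
  ####.|.  b30=0 t=0,i=5
  ###.#|.  b29=0 t=0,i=0
  ###..|.  b28=0 t=1,i=9
  ##.##|.  b27=0 t=0,i=1
  ##.#.|#  b26=1 t=0,i=7
  ##..#|.  b25=0 t=2,i=8
  ##...|#  b24=1 t=1,i=10
  #.###|.  b23=0 t=0,i=2
  #.##.|#  b22=1 t=4,i=11
  #.#.#|#  b21=1 t=0,i=8
  #.#..|.  b20=0 t=6,i=11
  #..##|.  b19=0 t=6,i=1
  #..#.|.  b18=0 t=2,i=9
  #...#|#  b17=1 t=7,i=0
  #....|.  b16=0 t=1,i=11
  .####|.  b15=0 t=0,i=3
  .###.|.  b14=0 t=0,i=11
  .##.#|.  b13=0 t=4,i=0
  .##..|#  b12=1 t=3,i=11
  .#.##|#  b11=1 t=0,i=9
  .#.#.|.  b10=0 t=8,i=1
  .#..#|.  b9=0 t=6,i=0
  .#...|.  b8=0 t=5,i=0
  ..###|#  b7=1 t=1,i=7
  ..##.|.  b6=0 t=3,i=10
  ..#.#|#  b5=1 t=2,i=10
  ..#..|#  b4=1 t=5,i=11
  ...##|#  b3=1 t=1,i=6
  ...#.|.  b2=0 t=5,i=10
  ....#|#  b1=1 t=1,i=5
  .....|#  b0=1 t=1,i=0
  bits 00000101011000100001100010111011 = 90314939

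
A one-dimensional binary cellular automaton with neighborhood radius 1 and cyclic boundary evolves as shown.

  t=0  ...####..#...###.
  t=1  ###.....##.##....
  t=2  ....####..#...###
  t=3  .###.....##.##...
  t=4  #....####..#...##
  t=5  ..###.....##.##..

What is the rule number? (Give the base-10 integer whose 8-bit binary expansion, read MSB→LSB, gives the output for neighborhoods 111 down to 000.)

  [7] ### => .  t=0,i=4
  [6] ##. => .  t=0,i=6
  [5] #.# => #  t=1,i=10
  [4] #.. => .  t=0,i=7
  [3] .## => .  t=0,i=3
  [2] .#. => #  t=0,i=9
  [1] ..# => #  t=0,i=2
  [0] ... => #  t=0,i=0
  bits 00100111 = 39

39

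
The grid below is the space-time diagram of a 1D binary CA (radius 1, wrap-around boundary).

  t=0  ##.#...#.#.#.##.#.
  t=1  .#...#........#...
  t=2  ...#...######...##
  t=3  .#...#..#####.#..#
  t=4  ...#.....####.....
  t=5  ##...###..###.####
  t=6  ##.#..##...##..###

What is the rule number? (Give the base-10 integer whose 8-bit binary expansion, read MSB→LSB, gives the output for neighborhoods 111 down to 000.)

  [7] ### => #  t=2,i=8
  [6] ##. => #  t=0,i=1
  [5] #.# => .  t=0,i=2
  [4] #.. => .  t=0,i=4
  [3] .## => .  t=0,i=0
  [2] .#. => .  t=0,i=3
  [1] ..# => .  t=0,i=6
  [0] ... => #  t=0,i=5
  bits 11000001 = 193

193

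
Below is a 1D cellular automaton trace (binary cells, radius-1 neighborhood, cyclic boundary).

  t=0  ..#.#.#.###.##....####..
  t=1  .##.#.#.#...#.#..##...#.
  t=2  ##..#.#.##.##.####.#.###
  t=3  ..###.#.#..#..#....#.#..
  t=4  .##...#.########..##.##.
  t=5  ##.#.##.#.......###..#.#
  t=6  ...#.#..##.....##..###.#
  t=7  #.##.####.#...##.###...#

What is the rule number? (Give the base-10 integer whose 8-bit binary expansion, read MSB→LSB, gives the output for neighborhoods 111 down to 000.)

  nb ###: next=.  (t=0,i=9, bit7=0)
  nb ##.: next=.  (t=0,i=10, bit6=0)
  nb #.#: next=.  (t=0,i=3, bit5=0)
  nb #..: next=#  (t=0,i=14, bit4=1)
  nb .##: next=#  (t=0,i=8, bit3=1)
  nb .#.: next=#  (t=0,i=2, bit2=1)
  nb ..#: next=#  (t=0,i=1, bit1=1)
  nb ...: next=.  (t=0,i=0, bit0=0)
  bits 00011110 = 30

30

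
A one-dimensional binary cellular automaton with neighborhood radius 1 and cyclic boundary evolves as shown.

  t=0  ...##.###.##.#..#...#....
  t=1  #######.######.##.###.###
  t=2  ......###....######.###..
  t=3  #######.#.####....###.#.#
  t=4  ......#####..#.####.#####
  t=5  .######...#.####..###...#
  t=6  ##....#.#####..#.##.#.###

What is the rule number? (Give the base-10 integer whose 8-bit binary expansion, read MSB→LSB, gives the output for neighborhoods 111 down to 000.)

111

  ### -> .   bit 7 = 0  t=0,i=7
  ##. -> #   bit 6 = 1  t=0,i=4
  #.# -> #   bit 5 = 1  t=0,i=5
  #.. -> .   bit 4 = 0  t=0,i=14
  .## -> #   bit 3 = 1  t=0,i=3
  .#. -> #   bit 2 = 1  t=0,i=13
  ..# -> #   bit 1 = 1  t=0,i=2
  ... -> #   bit 0 = 1  t=0,i=0
  bits 01101111 = 111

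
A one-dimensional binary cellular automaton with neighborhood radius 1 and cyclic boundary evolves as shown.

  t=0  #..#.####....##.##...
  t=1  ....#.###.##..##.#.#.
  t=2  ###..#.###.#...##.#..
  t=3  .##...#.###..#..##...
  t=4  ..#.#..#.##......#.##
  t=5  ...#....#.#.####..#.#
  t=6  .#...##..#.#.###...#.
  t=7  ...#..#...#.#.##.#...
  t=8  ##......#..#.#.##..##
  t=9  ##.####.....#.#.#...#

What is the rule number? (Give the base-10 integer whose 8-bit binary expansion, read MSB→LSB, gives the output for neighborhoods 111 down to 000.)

225

  ###|#  b7=1 t=0,i=6
  ##.|#  b6=1 t=0,i=8
  #.#|#  b5=1 t=0,i=4
  #..|.  b4=0 t=0,i=1
  .##|.  b3=0 t=0,i=5
  .#.|.  b2=0 t=0,i=0
  ..#|.  b1=0 t=0,i=2
  ...|#  b0=1 t=0,i=10
  bits 11100001 = 225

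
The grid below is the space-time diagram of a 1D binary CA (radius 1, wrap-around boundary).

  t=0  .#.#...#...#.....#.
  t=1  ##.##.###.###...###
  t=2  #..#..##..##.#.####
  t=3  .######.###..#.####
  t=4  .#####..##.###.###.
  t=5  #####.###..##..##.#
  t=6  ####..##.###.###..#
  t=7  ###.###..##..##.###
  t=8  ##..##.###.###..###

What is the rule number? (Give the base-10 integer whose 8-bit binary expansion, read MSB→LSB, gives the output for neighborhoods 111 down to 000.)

158

  ###|#  b7=1 t=1,i=0
  ##.|.  b6=0 t=1,i=1
  #.#|.  b5=0 t=0,i=2
  #..|#  b4=1 t=0,i=4
  .##|#  b3=1 t=1,i=3
  .#.|#  b2=1 t=0,i=1
  ..#|#  b1=1 t=0,i=0
  ...|.  b0=0 t=0,i=5
  bits 10011110 = 158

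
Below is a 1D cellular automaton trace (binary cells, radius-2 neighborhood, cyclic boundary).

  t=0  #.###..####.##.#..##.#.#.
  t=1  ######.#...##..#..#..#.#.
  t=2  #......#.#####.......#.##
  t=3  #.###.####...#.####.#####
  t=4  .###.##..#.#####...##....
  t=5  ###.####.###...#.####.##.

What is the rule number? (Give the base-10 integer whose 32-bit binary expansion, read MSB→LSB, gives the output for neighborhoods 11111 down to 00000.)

  nb #####: next=.  (t=1,i=2, bit31=0)
  nb ####.: next=.  (t=0,i=9, bit30=0)
  nb ###.#: next=.  (t=0,i=10, bit29=0)
  nb ###..: next=#  (t=0,i=4, bit28=1)
  nb ##.##: next=#  (t=0,i=11, bit27=1)
  nb ##.#.: next=.  (t=0,i=14, bit26=0)
  nb ##..#: next=#  (t=0,i=5, bit25=1)
  nb ##...: next=.  (t=2,i=1, bit24=0)
  nb #.###: next=#  (t=0,i=2, bit23=1)
  nb #.##.: next=#  (t=0,i=12, bit22=1)
  nb #.#.#: next=#  (t=0,i=0, bit21=1)
  nb #.#..: next=#  (t=0,i=15, bit20=1)
  nb #..##: next=.  (t=0,i=6, bit19=0)
  nb #..#.: next=.  (t=1,i=14, bit18=0)
  nb #...#: next=#  (t=1,i=9, bit17=1)
  nb #....: next=#  (t=2,i=2, bit16=1)
  nb .####: next=.  (t=0,i=8, bit15=0)
  nb .###.: next=#  (t=0,i=3, bit14=1)
  nb .##.#: next=.  (t=0,i=13, bit13=0)
  nb .##..: next=#  (t=1,i=12, bit12=1)
  nb .#.##: next=#  (t=0,i=1, bit11=1)
  nb .#.#.: next=.  (t=0,i=22, bit10=0)
  nb .#..#: next=.  (t=0,i=16, bit9=0)
  nb .#...: next=.  (t=1,i=8, bit8=0)
  nb ..###: next=#  (t=0,i=7, bit7=1)
  nb ..##.: next=#  (t=0,i=18, bit6=1)
  nb ..#.#: next=#  (t=1,i=21, bit5=1)
  nb ..#..: next=.  (t=1,i=15, bit4=0)
  nb ...##: next=#  (t=1,i=10, bit3=1)
  nb ...#.: next=#  (t=2,i=6, bit2=1)
  nb ....#: next=.  (t=2,i=5, bit1=0)
  nb .....: next=#  (t=2,i=3, bit0=1)
  bits 00011010111100110101100011101101 = 452155629

452155629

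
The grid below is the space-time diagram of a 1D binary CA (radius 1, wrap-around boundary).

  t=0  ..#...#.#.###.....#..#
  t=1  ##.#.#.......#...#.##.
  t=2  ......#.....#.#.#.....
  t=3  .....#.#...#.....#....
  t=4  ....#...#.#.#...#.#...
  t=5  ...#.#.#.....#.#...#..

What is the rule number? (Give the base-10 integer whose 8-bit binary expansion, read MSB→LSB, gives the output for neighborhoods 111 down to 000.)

  nb ###: next=.  (t=0,i=11, bit7=0)
  nb ##.: next=.  (t=0,i=12, bit6=0)
  nb #.#: next=.  (t=0,i=7, bit5=0)
  nb #..: next=#  (t=0,i=0, bit4=1)
  nb .##: next=.  (t=0,i=10, bit3=0)
  nb .#.: next=.  (t=0,i=2, bit2=0)
  nb ..#: next=#  (t=0,i=1, bit1=1)
  nb ...: next=.  (t=0,i=4, bit0=0)
  bits 00010010 = 18

18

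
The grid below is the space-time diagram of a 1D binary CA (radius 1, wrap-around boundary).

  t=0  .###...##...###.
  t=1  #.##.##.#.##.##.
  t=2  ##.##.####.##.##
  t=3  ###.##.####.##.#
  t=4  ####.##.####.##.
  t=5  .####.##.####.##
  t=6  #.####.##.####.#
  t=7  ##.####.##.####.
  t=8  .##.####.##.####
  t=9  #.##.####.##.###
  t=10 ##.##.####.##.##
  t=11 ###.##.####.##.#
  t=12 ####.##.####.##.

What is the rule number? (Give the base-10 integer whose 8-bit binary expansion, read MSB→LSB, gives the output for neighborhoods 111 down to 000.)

231

  ###|#  b7=1 t=0,i=2
  ##.|#  b6=1 t=0,i=3
  #.#|#  b5=1 t=1,i=1
  #..|.  b4=0 t=0,i=4
  .##|.  b3=0 t=0,i=1
  .#.|#  b2=1 t=1,i=0
  ..#|#  b1=1 t=0,i=0
  ...|#  b0=1 t=0,i=5
  bits 11100111 = 231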